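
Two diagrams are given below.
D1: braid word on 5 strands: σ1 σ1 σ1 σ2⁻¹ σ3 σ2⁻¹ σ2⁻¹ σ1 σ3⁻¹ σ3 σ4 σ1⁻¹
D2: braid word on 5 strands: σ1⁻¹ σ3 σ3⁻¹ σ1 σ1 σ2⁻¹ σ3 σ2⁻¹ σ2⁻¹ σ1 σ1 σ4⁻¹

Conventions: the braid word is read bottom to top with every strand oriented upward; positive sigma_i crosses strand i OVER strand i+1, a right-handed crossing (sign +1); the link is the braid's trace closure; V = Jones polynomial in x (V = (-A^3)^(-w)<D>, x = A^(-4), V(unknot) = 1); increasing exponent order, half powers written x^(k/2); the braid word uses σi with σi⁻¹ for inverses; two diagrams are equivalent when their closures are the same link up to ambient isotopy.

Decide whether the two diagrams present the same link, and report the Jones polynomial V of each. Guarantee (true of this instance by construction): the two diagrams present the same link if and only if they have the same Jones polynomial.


equivalent: yes
V(D1) = -x^-3 + x^-2 - x^-1 + 3 - x + x^2 - x^3  (w +2, c 12, <D> = -A^-6 + A^-2 - A^2 + 3A^6 - A^10 + A^14 - A^18)
V(D2) = -x^-3 + x^-2 - x^-1 + 3 - x + x^2 - x^3  (w 0, c 12, <D> = -A^-12 + A^-8 - A^-4 + 3 - A^4 + A^8 - A^12)
why: one V(x) for all 2 diagrams — one class (guaranteed)


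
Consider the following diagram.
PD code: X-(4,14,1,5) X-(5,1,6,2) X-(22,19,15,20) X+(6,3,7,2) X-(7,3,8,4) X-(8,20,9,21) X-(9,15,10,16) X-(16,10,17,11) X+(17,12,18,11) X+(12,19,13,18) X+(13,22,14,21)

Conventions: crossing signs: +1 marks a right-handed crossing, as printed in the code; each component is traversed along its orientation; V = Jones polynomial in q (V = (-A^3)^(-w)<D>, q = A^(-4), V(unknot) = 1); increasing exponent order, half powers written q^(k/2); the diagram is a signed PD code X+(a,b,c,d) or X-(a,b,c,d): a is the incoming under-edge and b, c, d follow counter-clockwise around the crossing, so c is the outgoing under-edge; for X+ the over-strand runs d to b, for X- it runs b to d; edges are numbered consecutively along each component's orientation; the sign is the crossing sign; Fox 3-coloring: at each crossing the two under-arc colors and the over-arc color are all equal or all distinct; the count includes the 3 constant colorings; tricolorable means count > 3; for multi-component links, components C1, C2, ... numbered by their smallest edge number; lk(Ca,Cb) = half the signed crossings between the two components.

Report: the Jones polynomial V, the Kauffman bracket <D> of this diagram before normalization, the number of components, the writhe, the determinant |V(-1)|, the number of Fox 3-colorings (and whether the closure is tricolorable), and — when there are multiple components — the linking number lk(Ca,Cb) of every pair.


V = q^-3 + q^-2 + q^-1 + 1
<D> = -A^-9 - A^-5 - A^-1 - A^3 (w = -3)
3 components over 11 crossings, w = -3
lk(C1,C2): -1
lk(C1,C3) = 0
linking number lk(C2,C3) = 0
9 Fox colorings among 3^11, |V(-1)| = 0: tricolorable
why: |V(-1)| = 0: so tricolorable, since 3 divides 0


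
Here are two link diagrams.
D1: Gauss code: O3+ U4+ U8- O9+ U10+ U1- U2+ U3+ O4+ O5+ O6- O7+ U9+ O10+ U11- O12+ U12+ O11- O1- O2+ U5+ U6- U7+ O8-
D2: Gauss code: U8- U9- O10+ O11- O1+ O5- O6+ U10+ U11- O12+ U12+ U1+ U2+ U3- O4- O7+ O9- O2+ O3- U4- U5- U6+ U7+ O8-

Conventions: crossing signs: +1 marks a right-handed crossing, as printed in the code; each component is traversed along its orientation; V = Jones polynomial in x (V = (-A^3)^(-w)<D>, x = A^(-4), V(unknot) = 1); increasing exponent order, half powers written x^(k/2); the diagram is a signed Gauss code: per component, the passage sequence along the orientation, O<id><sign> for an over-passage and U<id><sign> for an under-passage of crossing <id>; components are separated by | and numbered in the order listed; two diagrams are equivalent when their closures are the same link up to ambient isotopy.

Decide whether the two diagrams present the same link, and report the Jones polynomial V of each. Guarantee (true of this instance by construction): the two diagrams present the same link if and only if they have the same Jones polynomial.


equivalent: no
V(D1) = x - x^2 + 2x^3 - x^4 + x^5 - x^6  (w +4, c 12, <D> = -A^-12 + A^-8 - A^-4 + 2 - A^4 + A^8)
D2 (bracket 1; 12 crossings at w = 0): V = 1
why: 2 classes among 2 diagrams; unequal V(x) rules out equality


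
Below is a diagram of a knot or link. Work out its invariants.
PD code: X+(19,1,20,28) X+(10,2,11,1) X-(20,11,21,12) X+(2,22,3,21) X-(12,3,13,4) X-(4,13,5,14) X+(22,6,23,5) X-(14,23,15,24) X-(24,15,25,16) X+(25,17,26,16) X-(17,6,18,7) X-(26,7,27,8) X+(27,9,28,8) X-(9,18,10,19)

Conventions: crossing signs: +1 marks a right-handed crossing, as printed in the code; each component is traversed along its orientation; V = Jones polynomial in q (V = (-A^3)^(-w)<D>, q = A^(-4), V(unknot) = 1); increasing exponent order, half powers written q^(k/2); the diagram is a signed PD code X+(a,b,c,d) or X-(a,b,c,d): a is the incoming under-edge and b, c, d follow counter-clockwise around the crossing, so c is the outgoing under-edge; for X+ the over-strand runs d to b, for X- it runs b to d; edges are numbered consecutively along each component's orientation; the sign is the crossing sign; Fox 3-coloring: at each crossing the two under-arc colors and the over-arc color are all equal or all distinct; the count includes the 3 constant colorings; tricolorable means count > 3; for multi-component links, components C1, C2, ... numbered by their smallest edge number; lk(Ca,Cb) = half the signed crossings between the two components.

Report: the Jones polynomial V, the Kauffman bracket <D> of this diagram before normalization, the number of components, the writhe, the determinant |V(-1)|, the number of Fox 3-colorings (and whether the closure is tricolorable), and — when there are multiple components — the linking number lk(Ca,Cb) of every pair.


V(q) = -q^-6 + 2q^-5 - 4q^-4 + 5q^-3 - 4q^-2 + 5q^-1 - 3 + 2q - q^2
bracket: -A^-14 + 2A^-10 - 3A^-6 + 5A^-2 - 4A^2 + 5A^6 - 4A^10 + 2A^14 - A^18, w = -2
1 component, writhe -2, over 14 crossings
det 27, colorings 9 of 3^14 — tricolorable
observation: V spans 8 powers of q: at least 8 crossings in any diagram


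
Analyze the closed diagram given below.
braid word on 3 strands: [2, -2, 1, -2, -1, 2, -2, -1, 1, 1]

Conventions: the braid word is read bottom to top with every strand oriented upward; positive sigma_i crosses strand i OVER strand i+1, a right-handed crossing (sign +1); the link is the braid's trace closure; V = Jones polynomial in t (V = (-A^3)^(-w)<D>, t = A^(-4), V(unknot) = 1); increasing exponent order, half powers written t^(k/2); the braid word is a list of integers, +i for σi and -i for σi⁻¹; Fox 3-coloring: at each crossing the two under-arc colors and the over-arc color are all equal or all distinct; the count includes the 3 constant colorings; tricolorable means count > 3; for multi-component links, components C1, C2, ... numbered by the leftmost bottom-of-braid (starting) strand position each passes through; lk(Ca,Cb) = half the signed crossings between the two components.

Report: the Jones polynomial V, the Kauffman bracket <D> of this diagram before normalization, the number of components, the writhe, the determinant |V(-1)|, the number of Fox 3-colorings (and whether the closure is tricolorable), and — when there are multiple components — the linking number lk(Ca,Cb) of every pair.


Jones polynomial: V(t) = 1
<D> = 1; writhe 0
components 1, writhe 0 (10 crossings)
3-colorings: 3 of 3^10, det 1 — not tricolorable
note: the word shrinks to σ1 σ2⁻¹ after cancelling


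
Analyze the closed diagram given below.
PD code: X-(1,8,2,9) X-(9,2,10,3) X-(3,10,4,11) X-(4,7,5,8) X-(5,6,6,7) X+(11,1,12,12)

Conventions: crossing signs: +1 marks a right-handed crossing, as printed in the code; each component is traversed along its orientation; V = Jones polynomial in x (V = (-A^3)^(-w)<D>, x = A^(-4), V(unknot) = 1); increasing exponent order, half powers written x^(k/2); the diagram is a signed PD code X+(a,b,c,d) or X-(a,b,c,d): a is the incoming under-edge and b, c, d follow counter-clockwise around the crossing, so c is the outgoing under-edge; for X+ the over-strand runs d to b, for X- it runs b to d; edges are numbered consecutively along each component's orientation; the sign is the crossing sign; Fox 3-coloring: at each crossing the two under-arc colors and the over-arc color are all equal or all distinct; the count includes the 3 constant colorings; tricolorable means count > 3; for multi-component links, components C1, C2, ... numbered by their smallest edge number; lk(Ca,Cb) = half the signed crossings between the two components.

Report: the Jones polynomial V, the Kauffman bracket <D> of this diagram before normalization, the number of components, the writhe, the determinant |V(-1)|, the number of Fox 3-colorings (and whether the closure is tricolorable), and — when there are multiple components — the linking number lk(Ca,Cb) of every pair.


V(x) = -x^-4 + x^-3 + x^-1
bracket: A^-8 + 1 - A^4, w = -4
1 component, writhe -4, over 6 crossings
det 3, colorings 9 of 3^6 — tricolorable
observation: w = -4 shifts under R1 moves; the (-A^3)^(4) factor cancels that in V


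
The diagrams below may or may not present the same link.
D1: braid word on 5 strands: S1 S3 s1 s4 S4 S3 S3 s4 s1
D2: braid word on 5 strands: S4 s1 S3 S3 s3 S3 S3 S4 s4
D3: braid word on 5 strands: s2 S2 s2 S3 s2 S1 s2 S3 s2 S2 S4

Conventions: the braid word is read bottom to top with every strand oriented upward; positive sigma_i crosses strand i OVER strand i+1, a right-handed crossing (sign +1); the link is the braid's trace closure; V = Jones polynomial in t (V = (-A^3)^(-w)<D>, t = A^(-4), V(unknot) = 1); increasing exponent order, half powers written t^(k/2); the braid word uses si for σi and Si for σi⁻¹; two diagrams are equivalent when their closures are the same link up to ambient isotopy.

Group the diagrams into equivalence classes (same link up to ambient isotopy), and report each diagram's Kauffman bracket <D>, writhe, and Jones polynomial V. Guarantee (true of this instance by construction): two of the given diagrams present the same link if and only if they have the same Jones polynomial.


classes: {D1, D2} | {D3}
V(D1) = t^(-9/2) - t^(-5/2) - t^(-3/2) - t^(-1/2)  [9 crossings, <D> = A^-1 + A^3 + A^7 - A^15, w = -1]
V(D2) = t^(-9/2) - t^(-5/2) - t^(-3/2) - t^(-1/2)  (w -3, c 9, <D> = A^-7 + A^-3 + A - A^9)
D3 (bracket -A^-17 + 2A^-13 - A^-9 + 2A^-5 - A^-1 + A^3; 11 crossings at w = -1): V = -t^(-3/2) + t^(-1/2) - 2t^(1/2) + t^(3/2) - 2t^(5/2) + t^(7/2)
note: 2 classes among 3 diagrams; unequal V(t) rules out equality


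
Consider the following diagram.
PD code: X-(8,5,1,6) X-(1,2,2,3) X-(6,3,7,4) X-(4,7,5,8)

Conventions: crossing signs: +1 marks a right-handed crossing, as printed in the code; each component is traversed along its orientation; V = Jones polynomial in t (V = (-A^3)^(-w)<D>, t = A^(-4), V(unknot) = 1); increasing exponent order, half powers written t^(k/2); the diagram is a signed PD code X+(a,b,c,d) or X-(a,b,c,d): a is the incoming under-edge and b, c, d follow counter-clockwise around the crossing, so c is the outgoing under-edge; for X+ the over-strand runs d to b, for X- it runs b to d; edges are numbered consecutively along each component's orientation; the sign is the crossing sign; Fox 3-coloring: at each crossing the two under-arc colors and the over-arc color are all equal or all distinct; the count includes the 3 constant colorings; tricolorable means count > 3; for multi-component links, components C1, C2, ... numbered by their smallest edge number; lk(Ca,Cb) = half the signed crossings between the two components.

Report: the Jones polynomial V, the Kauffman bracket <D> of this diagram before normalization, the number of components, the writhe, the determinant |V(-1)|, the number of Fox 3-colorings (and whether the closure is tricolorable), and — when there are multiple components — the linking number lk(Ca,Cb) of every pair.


Jones polynomial: V(t) = -t^-4 + t^-3 + t^-1
<D> = A^-8 + 1 - A^4; writhe -4
components 1, writhe -4 (4 crossings)
3-colorings: 9 of 3^4, det 3 — tricolorable
note: w = -4 shifts under R1 moves; the (-A^3)^(4) factor cancels that in V


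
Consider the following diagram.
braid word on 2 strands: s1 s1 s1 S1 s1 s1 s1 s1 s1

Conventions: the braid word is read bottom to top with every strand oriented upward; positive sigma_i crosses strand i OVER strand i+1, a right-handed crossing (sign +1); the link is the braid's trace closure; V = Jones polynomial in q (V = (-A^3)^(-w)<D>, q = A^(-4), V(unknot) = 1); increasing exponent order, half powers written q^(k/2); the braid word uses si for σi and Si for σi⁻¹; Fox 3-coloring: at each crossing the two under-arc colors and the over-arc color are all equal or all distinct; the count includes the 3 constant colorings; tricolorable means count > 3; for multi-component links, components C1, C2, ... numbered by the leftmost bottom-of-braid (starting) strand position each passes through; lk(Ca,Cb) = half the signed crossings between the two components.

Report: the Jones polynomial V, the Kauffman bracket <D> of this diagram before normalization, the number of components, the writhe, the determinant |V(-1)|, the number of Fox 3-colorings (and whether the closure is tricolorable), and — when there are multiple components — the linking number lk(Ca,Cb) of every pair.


V = q^3 + q^5 - q^6 + q^7 - q^8 + q^9 - q^10
<D> = A^-19 - A^-15 + A^-11 - A^-7 + A^-3 - A - A^9 (w = +7)
1 component over 9 crossings, w = +7
3 Fox colorings among 3^9, |V(-1)| = 7: not tricolorable
why: the span of V is 7, forcing >= 7 crossings in any diagram


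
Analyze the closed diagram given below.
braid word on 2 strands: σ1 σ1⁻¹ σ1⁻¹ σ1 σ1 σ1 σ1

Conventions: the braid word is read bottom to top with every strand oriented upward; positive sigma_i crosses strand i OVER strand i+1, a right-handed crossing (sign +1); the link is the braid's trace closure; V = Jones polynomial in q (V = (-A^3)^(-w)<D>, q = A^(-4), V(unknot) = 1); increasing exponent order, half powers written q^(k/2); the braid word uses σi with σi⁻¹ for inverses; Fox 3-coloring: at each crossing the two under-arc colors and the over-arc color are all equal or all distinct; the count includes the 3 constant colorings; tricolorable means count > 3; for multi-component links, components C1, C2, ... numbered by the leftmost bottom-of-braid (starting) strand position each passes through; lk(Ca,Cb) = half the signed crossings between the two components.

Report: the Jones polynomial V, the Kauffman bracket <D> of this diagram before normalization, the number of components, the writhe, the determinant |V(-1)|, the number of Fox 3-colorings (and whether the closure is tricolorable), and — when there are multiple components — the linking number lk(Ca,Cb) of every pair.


Jones polynomial: V(q) = q + q^3 - q^4
<D> = A^-7 - A^-3 - A^5; writhe +3
components 1, writhe +3 (7 crossings)
3-colorings: 9 of 3^7, det 3 — tricolorable
note: the span of V is 3, forcing >= 3 crossings in any diagram


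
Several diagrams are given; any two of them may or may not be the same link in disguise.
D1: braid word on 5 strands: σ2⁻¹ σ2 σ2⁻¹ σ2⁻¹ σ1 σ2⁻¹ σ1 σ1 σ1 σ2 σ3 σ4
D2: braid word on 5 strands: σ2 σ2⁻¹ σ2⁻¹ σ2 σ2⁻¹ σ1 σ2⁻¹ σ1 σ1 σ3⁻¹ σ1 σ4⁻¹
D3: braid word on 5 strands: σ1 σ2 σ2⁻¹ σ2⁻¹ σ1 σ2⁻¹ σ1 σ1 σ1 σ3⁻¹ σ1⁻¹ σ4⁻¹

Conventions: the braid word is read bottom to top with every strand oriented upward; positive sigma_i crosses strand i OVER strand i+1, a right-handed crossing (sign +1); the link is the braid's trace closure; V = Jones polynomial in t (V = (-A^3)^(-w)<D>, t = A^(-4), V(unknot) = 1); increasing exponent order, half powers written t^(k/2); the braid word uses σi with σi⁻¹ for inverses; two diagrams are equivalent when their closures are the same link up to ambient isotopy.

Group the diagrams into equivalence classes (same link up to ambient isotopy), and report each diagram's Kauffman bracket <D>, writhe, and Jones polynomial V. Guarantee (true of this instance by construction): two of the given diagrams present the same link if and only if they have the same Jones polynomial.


equivalence classes: {D1, D2, D3}
D1 (bracket A^-8 - 2A^-4 + 2 - 2A^4 + 2A^8 - A^12 + A^16; 12 crossings at w = +4): V = t^-1 - 1 + 2t - 2t^2 + 2t^3 - 2t^4 + t^5
V(D2) = t^-1 - 1 + 2t - 2t^2 + 2t^3 - 2t^4 + t^5  (w 0, c 12, <D> = A^-20 - 2A^-16 + 2A^-12 - 2A^-8 + 2A^-4 - 1 + A^4)
V(D3) = t^-1 - 1 + 2t - 2t^2 + 2t^3 - 2t^4 + t^5  [12 crossings, <D> = A^-20 - 2A^-16 + 2A^-12 - 2A^-8 + 2A^-4 - 1 + A^4, w = 0]
key observation: one V(t) for all 3 diagrams — one class (guaranteed)


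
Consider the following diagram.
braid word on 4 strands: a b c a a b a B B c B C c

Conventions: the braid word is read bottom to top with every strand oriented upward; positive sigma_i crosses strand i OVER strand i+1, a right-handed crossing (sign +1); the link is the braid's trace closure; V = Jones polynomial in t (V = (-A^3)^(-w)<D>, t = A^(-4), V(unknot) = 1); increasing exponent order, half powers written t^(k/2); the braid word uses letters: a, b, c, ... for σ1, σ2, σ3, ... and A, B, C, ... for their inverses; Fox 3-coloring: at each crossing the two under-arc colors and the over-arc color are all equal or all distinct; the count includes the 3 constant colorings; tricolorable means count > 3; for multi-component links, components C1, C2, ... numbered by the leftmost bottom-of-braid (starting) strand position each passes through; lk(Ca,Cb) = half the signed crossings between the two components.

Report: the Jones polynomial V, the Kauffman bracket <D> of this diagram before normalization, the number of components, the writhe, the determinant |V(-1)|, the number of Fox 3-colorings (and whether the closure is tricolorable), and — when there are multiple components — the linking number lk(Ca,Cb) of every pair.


Jones polynomial: V(t) = t - t^2 + 2t^3 - t^4 + t^5 - t^6
<D> = A^-9 - A^-5 + A^-1 - 2A^3 + A^7 - A^11; writhe +5
components 1, writhe +5 (13 crossings)
3-colorings: 3 of 3^13, det 7 — not tricolorable
note: V spans 5 powers of t: at least 5 crossings in any diagram


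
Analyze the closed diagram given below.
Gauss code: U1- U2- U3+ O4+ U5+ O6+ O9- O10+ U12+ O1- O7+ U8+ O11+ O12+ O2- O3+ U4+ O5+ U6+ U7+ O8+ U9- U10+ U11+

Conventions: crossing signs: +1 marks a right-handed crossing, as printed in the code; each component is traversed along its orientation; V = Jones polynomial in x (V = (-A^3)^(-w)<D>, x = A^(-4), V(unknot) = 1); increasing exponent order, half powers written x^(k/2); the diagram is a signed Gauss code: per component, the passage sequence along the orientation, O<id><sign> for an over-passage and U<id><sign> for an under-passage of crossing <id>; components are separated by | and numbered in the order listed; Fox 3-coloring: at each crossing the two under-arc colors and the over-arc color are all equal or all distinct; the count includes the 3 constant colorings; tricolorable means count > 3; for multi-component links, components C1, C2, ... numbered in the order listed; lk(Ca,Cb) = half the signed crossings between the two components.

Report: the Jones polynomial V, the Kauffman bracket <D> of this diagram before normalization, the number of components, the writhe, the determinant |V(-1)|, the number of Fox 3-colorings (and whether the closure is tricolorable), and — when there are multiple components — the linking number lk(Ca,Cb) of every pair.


Jones polynomial: V(x) = x^2 - x^3 + 3x^4 - 3x^5 + 3x^6 - 3x^7 + 2x^8 - x^9
<D> = -A^-18 + 2A^-14 - 3A^-10 + 3A^-6 - 3A^-2 + 3A^2 - A^6 + A^10; writhe +6
components 1, writhe +6 (12 crossings)
3-colorings: 3 of 3^12, det 17 — not tricolorable
note: the span of V is 7, forcing >= 7 crossings in any diagram


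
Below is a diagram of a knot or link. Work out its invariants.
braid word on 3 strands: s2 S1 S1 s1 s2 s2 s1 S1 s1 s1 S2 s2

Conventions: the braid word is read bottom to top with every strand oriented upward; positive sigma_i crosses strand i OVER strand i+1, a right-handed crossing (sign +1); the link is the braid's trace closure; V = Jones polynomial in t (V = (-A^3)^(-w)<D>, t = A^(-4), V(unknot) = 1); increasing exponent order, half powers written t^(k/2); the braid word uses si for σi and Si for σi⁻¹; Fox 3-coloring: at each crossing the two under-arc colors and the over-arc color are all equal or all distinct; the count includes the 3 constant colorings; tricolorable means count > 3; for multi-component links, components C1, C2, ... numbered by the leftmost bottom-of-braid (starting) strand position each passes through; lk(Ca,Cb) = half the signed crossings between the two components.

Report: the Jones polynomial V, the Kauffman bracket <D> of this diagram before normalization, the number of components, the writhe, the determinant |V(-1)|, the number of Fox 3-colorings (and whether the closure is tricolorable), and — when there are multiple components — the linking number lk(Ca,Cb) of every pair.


Jones polynomial: V(t) = t - t^2 + 2t^3 - t^4 + t^5 - t^6
<D> = -A^-12 + A^-8 - A^-4 + 2 - A^4 + A^8; writhe +4
components 1, writhe +4 (12 crossings)
3-colorings: 3 of 3^12, det 7 — not tricolorable
note: w = +4 (over 12 crossings) is diagram-only; (-A^3)^(-4) removes it from V


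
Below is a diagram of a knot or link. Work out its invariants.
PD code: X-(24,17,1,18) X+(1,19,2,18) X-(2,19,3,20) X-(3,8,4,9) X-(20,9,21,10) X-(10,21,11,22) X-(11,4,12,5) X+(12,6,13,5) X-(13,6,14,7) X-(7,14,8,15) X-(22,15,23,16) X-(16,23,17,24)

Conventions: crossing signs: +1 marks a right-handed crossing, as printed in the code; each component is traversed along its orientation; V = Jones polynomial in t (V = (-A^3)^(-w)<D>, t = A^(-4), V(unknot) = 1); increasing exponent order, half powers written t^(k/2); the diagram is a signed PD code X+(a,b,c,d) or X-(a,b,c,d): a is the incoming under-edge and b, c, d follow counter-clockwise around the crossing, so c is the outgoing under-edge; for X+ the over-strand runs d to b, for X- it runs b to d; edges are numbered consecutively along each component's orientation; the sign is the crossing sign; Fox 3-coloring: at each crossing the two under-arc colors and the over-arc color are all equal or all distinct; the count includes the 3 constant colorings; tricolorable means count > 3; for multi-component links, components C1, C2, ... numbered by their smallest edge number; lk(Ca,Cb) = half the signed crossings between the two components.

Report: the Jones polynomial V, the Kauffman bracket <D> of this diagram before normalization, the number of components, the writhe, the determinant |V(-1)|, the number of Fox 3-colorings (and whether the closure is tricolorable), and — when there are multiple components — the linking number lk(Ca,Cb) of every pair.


V = -t^-8 + t^-5 + t^-3
<D> = A^-12 + A^-4 - A^8 (w = -8)
1 component over 12 crossings, w = -8
9 Fox colorings among 3^12, |V(-1)| = 3: tricolorable
why: V spans 5 powers of t: at least 5 crossings in any diagram


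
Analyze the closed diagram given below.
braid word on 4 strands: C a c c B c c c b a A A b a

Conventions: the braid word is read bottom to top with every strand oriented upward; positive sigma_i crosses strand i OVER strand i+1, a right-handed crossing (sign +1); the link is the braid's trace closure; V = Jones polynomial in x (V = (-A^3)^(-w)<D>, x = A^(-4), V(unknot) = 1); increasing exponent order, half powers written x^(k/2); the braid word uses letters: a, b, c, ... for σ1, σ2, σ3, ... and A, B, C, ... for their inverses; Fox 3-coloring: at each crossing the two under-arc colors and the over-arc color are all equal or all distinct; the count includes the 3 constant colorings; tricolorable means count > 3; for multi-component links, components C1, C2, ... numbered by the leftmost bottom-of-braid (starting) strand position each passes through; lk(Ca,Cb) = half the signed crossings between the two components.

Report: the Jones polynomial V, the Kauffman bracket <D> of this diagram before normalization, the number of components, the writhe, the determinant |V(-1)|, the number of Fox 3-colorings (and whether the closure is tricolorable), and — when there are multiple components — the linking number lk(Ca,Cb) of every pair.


Jones polynomial: V(x) = -x^(3/2) + x^(5/2) - 2x^(7/2) + 3x^(9/2) - 3x^(11/2) + 2x^(13/2) - 2x^(15/2) + x^(17/2) - x^(19/2)
<D> = -A^-20 + A^-16 - 2A^-12 + 2A^-8 - 3A^-4 + 3 - 2A^4 + A^8 - A^12; writhe +6
components 2, writhe +6 (14 crossings)
linking number lk(C1,C2) = +4
3-colorings: 3 of 3^14, det 16 — not tricolorable
note: free reduction leaves σ3⁻¹ σ1 σ3 σ3 σ2⁻¹ σ3 σ3 σ3 σ2 σ1⁻¹ σ2 σ1 of the original 14 letters


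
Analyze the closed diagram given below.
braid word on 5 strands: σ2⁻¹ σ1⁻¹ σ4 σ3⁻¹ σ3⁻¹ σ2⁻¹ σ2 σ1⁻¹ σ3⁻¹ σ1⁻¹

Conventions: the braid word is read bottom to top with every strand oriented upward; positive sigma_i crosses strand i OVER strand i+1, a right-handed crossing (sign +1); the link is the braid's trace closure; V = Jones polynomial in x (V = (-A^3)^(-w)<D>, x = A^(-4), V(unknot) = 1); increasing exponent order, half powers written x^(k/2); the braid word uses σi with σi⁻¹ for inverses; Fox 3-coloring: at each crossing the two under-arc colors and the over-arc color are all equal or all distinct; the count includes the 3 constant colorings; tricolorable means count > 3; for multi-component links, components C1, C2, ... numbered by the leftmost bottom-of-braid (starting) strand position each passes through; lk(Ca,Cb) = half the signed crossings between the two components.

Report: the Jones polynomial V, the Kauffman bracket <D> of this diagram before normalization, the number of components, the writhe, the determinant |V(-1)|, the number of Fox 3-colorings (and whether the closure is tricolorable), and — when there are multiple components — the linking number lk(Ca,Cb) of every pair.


Jones polynomial: V(x) = x^-8 - 2x^-7 + x^-6 - 2x^-5 + 2x^-4 + x^-2
<D> = A^-10 + 2A^-2 - 2A^2 + A^6 - 2A^10 + A^14; writhe -6
components 1, writhe -6 (10 crossings)
3-colorings: 27 of 3^10, det 9 — tricolorable
note: w = -6 (over 10 crossings) is diagram-only; (-A^3)^(6) removes it from V


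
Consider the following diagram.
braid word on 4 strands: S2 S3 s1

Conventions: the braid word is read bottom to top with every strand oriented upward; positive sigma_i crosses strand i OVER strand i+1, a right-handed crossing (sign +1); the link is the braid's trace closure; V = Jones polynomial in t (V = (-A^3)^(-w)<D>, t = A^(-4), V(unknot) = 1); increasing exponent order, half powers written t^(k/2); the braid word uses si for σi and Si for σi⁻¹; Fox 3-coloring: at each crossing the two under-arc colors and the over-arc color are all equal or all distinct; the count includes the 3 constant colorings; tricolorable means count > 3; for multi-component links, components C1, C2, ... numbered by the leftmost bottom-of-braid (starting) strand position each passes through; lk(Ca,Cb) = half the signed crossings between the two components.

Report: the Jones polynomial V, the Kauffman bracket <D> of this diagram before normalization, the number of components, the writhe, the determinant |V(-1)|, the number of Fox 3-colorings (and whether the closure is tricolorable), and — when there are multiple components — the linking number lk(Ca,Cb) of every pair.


Jones polynomial: V(t) = 1
<D> = -A^-3; writhe -1
components 1, writhe -1 (3 crossings)
3-colorings: 3 of 3^3, det 1 — not tricolorable
note: |V(-1)| = 1: so not tricolorable, since 3 does not divide 1


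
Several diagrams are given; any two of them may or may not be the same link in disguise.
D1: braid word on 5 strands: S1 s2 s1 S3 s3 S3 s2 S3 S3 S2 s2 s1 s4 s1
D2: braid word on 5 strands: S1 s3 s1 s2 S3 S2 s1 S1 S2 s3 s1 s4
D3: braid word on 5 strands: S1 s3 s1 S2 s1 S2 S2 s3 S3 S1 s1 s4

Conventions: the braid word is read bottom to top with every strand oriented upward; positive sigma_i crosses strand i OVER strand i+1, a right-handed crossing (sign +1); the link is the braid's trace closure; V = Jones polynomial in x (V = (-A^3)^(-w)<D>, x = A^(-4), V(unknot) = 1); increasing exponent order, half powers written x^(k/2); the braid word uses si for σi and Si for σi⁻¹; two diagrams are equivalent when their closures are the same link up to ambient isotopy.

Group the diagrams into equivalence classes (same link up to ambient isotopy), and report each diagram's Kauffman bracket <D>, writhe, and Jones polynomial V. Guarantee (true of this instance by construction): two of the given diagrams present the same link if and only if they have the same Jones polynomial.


classes: {D1} | {D2} | {D3}
V(D1) = -x^-3 + 2x^-2 - 2x^-1 + 3 - 2x + 2x^2 - x^3  [14 crossings, <D> = -A^-6 + 2A^-2 - 2A^2 + 3A^6 - 2A^10 + 2A^14 - A^18, w = +2]
V(D2) = x^-2 - x^-1 + 1 - x + x^2  [12 crossings, <D> = A^-2 - A^2 + A^6 - A^10 + A^14, w = +2]
V(D3) = -x^-4 + x^-3 + x^-1  [12 crossings, <D> = A^4 + A^12 - A^16, w = 0]
note: comparing 3 Jones polynomials yields 3 groups


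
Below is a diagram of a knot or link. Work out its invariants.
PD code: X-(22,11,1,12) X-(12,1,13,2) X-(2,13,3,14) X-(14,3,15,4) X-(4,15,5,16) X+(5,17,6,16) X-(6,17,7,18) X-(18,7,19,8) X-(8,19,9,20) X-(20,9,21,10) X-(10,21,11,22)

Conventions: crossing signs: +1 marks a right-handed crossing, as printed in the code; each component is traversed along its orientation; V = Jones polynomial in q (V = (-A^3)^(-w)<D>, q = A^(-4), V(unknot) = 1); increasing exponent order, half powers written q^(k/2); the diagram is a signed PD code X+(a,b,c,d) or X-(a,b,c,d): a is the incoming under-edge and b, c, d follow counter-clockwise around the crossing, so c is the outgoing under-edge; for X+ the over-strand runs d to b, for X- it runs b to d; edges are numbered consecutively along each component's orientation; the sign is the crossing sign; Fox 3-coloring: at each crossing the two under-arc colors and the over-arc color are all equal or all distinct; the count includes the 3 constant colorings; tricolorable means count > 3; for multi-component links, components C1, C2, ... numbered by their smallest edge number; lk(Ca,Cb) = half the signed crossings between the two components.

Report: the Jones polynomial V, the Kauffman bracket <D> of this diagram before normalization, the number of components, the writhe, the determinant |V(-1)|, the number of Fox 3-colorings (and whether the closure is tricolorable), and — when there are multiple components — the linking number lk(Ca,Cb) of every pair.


V(q) = -q^-13 + q^-12 - q^-11 + q^-10 - q^-9 + q^-8 - q^-7 + q^-6 + q^-4
bracket: -A^-11 - A^-3 + A - A^5 + A^9 - A^13 + A^17 - A^21 + A^25, w = -9
1 component, writhe -9, over 11 crossings
det 9, colorings 9 of 3^11 — tricolorable
observation: the span of V is 9, forcing >= 9 crossings in any diagram


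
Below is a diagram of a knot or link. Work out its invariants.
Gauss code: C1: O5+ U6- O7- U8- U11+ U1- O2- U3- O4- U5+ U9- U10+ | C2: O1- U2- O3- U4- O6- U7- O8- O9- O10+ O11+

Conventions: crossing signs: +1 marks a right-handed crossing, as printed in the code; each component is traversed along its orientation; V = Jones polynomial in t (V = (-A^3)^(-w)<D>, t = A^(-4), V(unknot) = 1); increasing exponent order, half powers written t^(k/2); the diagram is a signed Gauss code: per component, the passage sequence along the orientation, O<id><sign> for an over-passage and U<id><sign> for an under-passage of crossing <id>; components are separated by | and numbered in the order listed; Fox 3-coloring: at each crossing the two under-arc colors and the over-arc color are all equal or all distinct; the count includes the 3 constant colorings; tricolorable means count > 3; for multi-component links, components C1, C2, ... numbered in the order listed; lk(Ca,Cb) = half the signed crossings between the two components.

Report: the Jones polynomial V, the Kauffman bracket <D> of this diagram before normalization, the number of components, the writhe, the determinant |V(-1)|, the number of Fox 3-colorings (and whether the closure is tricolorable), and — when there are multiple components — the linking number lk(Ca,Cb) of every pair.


Jones polynomial: V(t) = -t^(-17/2) + t^(-15/2) - t^(-13/2) + t^(-11/2) - t^(-9/2) - t^(-5/2)
<D> = A^-5 + A^3 - A^7 + A^11 - A^15 + A^19; writhe -5
components 2, writhe -5 (11 crossings)
linking number lk(C1,C2) = -3
3-colorings: 9 of 3^11, det 6 — tricolorable
note: w = -5 (over 11 crossings) is diagram-only; (-A^3)^(5) removes it from V


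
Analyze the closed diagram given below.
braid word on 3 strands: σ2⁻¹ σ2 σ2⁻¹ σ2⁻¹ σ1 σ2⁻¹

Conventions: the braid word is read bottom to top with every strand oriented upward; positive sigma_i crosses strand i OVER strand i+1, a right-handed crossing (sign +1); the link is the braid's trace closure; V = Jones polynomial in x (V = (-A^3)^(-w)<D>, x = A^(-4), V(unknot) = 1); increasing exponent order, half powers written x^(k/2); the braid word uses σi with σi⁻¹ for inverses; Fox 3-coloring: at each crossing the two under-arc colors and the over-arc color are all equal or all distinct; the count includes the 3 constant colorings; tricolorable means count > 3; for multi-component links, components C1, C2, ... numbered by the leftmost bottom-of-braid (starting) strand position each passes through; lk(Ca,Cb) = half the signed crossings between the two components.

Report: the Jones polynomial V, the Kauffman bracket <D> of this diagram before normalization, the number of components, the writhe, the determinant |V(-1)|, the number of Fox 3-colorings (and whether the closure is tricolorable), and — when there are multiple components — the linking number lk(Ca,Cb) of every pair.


V(x) = -x^-4 + x^-3 + x^-1
bracket: A^-2 + A^6 - A^10, w = -2
1 component, writhe -2, over 6 crossings
det 3, colorings 9 of 3^6 — tricolorable
observation: w = -2 shifts under R1 moves; the (-A^3)^(2) factor cancels that in V


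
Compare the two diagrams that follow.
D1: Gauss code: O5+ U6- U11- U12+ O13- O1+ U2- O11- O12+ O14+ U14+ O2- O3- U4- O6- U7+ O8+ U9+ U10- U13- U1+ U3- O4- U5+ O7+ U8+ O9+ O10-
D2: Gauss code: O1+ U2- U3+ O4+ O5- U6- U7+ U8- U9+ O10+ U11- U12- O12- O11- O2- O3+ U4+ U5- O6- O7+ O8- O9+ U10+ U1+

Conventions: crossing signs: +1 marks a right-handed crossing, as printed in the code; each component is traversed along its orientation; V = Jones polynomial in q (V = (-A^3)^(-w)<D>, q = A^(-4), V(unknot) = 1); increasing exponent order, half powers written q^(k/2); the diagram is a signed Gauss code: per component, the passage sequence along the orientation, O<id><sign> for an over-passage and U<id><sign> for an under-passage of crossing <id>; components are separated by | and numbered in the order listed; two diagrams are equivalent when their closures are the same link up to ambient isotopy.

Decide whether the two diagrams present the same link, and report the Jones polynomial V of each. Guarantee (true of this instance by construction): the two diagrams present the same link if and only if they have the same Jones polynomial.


same link: no
V(D1) = -q^-3 + 2q^-2 - 2q^-1 + 3 - 2q + 2q^2 - q^3  [14 crossings, <D> = -A^-12 + 2A^-8 - 2A^-4 + 3 - 2A^4 + 2A^8 - A^12, w = 0]
D2 (bracket 1; 12 crossings at w = 0): V = 1
note: V(q) takes 2 values over 2 diagrams, fixing the grouping


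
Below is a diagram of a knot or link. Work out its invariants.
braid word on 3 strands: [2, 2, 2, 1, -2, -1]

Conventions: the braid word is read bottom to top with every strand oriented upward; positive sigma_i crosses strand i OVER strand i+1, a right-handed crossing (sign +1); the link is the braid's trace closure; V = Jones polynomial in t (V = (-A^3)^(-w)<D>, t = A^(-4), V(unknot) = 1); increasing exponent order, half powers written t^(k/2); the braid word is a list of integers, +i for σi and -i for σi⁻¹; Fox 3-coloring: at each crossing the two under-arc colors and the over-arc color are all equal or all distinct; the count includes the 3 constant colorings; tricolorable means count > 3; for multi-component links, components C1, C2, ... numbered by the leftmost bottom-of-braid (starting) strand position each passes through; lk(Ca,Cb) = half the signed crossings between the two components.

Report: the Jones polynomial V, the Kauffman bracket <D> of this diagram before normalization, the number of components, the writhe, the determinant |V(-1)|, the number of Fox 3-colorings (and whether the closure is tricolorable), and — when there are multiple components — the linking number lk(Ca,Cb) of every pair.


V(t) = t + t^3 - t^4
bracket: -A^-10 + A^-6 + A^2, w = +2
1 component, writhe +2, over 6 crossings
det 3, colorings 9 of 3^6 — tricolorable
observation: det 3 = |V(-1)|; divisible by 3, so tricolorable


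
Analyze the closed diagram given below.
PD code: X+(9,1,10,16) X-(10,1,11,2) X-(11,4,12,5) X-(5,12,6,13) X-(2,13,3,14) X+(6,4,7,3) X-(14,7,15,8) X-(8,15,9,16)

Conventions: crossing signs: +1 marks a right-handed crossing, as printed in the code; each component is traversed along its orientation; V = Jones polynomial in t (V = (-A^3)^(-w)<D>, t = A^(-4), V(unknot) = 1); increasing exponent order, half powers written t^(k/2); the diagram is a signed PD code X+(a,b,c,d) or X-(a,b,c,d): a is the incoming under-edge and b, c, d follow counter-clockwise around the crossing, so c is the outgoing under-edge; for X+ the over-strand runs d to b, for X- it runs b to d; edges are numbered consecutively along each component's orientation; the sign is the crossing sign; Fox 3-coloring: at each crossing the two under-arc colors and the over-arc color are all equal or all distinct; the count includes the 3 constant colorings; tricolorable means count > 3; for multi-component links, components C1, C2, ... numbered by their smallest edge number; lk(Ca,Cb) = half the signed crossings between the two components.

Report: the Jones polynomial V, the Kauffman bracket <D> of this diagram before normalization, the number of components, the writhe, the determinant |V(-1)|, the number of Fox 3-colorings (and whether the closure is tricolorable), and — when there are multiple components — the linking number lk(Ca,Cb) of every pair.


Jones polynomial: V(t) = -t^-6 + t^-5 - t^-4 + 2t^-3 - t^-2 + t^-1
<D> = A^-8 - A^-4 + 2 - A^4 + A^8 - A^12; writhe -4
components 1, writhe -4 (8 crossings)
3-colorings: 3 of 3^8, det 7 — not tricolorable
note: w = -4 shifts under R1 moves; the (-A^3)^(4) factor cancels that in V


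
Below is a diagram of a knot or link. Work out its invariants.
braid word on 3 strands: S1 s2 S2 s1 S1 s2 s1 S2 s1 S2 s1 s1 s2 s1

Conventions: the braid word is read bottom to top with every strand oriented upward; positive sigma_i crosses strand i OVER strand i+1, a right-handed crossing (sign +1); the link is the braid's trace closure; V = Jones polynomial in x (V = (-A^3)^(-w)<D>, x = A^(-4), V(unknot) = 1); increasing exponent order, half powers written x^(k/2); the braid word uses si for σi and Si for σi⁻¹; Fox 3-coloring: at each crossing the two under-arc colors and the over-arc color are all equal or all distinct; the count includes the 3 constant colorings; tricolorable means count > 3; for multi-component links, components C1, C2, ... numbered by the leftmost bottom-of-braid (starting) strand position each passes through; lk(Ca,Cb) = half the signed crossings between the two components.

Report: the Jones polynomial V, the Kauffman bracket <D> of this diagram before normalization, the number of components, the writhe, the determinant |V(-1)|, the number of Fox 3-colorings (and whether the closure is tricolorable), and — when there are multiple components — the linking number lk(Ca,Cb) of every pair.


Jones polynomial: V(x) = 2x - 2x^2 + 3x^3 - 3x^4 + 2x^5 - 2x^6 + x^7
<D> = A^-16 - 2A^-12 + 2A^-8 - 3A^-4 + 3 - 2A^4 + 2A^8; writhe +4
components 1, writhe +4 (14 crossings)
3-colorings: 9 of 3^14, det 15 — tricolorable
note: free reduction leaves σ1⁻¹ σ2 σ1 σ2⁻¹ σ1 σ2⁻¹ σ1 σ1 σ2 σ1 of the original 14 letters
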